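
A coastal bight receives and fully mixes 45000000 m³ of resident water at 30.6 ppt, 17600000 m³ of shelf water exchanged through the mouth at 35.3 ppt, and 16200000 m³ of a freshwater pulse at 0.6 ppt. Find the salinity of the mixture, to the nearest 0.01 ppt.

Salt balance:
salt = 45,000,000×30.6 + 17,600,000×35.3 + 16,200,000×0.6 = 1,377,000,000 + 621,280,000 + 9,720,000 = 2,008,000,000
volume = 45,000,000 + 17,600,000 + 16,200,000 = 78,800,000 m³
S = 2,008,000,000 / 78,800,000 = 25.4822 ppt

25.48 ppt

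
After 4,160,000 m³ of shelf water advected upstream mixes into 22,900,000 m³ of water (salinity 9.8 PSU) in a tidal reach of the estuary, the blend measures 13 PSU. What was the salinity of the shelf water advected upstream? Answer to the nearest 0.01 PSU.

30.62 PSU

Salt balance: 22,900,000×9.8 + 4,160,000×S = 27,060,000×13
224,420,000 + 4,160,000·S = 351,780,000
S = (351,780,000 − 224,420,000) / 4,160,000 = 30.6154 PSU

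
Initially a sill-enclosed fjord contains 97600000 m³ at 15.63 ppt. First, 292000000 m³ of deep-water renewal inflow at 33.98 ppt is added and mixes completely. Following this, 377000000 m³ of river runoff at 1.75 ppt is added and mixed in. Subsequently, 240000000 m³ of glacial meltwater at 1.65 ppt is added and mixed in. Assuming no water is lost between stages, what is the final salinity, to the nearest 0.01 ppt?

Mass of salt is conserved:
Initial salt = 97,600,000×15.63 = 1,525,488,000
After stage 1: salt = 1,525,488,000 + 292,000,000×33.98 = 11,447,648,000; volume = 389,600,000 m³; S = 29.383 ppt
After stage 2: salt = 11,447,648,000 + 377,000,000×1.75 = 12,107,398,000; volume = 766,600,000 m³; S = 15.794 ppt
After stage 3: salt = 12,107,398,000 + 240,000,000×1.65 = 12,503,398,000; volume = 1,006,600,000 m³
S = 12,503,398,000 / 1,006,600,000 = 12.4214 ppt

12.42 ppt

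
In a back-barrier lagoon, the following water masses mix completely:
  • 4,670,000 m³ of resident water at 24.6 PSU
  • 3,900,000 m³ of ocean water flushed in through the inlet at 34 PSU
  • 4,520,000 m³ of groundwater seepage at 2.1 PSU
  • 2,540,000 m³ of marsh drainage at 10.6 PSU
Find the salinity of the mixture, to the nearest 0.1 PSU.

By conservation of dissolved salt,
salt = 4,670,000×24.6 + 3,900,000×34 + 4,520,000×2.1 + 2,540,000×10.6 = 114,882,000 + 132,600,000 + 9,492,000 + 26,924,000 = 283,898,000
volume = 4,670,000 + 3,900,000 + 4,520,000 + 2,540,000 = 15,630,000 m³
S = 283,898,000 / 15,630,000 = 18.164 PSU

18.2 PSU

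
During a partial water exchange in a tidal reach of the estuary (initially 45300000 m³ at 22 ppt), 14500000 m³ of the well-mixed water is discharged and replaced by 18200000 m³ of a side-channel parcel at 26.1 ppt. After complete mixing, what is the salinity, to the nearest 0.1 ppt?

Remaining after removal: 30,800,000 m³ at 22 ppt (salt = 677,600,000)
After addition: salt = 677,600,000 + 18,200,000×26.1 = 1,152,620,000; volume = 49,000,000 m³
S = 1,152,620,000 / 49,000,000 = 23.5229 ppt

23.5 ppt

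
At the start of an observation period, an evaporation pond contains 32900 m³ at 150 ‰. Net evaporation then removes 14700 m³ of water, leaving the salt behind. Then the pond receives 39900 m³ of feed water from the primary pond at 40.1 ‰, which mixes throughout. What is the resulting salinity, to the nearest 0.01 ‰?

112.48 ‰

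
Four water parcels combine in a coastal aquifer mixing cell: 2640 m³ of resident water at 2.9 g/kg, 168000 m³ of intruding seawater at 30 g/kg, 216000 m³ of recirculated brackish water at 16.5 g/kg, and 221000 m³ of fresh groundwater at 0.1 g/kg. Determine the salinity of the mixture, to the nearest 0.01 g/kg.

14.21 g/kg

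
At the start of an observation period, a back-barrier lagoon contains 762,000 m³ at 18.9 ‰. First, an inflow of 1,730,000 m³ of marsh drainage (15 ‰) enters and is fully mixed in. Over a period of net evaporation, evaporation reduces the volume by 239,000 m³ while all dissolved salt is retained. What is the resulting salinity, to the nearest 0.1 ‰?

17.9 ‰

After mixing: salt = 762,000×18.9 + 1,730,000×15 = 40,351,800; volume = 2,492,000 m³
After evaporation: salt unchanged = 40,351,800; volume = 2,492,000 − 239,000 = 2,253,000 m³
S = 40,351,800 / 2,253,000 = 17.9103 ‰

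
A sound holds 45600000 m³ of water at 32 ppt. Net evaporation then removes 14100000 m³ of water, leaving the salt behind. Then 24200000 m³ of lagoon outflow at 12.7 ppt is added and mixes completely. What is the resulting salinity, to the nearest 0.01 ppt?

31.72 ppt

After evaporation: salt = 45,600,000×32 = 1,459,200,000; volume = 45,600,000 − 14,100,000 = 31,500,000 m³
After mixing: salt = 1,459,200,000 + 24,200,000×12.7 = 1,766,540,000; volume = 31,500,000 + 24,200,000 = 55,700,000 m³
S = 1,766,540,000 / 55,700,000 = 31.7153 ppt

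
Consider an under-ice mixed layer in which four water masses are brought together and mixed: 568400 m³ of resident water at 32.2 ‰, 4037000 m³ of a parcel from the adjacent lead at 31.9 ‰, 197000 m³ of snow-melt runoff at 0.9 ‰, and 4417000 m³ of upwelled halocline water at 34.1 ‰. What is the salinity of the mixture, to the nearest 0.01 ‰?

Total salt / total volume:
salt = 568,400×32.2 + 4,037,000×31.9 + 197,000×0.9 + 4,417,000×34.1 = 18,302,480 + 128,780,300 + 177,300 + 150,619,700 = 297,879,780
volume = 568,400 + 4,037,000 + 197,000 + 4,417,000 = 9,219,400 m³
S = 297,879,780 / 9,219,400 = 32.3101 ‰

32.31 ‰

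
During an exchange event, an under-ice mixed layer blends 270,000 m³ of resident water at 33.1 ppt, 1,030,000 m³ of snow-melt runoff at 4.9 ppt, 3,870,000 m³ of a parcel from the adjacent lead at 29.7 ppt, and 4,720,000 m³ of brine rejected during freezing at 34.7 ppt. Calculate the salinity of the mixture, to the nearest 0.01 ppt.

Salt balance:
salt = 270,000×33.1 + 1,030,000×4.9 + 3,870,000×29.7 + 4,720,000×34.7 = 8,937,000 + 5,047,000 + 114,939,000 + 163,784,000 = 292,707,000
volume = 270,000 + 1,030,000 + 3,870,000 + 4,720,000 = 9,890,000 m³
S = 292,707,000 / 9,890,000 = 29.5963 ppt

29.60 ppt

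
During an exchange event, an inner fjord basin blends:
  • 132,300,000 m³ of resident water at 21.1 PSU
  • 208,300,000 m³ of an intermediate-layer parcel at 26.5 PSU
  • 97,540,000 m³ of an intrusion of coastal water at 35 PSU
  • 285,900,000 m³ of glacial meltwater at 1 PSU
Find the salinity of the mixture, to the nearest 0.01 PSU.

Total salt / total volume:
salt = 132,300,000×21.1 + 208,300,000×26.5 + 97,540,000×35 + 285,900,000×1 = 2,791,530,000 + 5,519,950,000 + 3,413,900,000 + 285,900,000 = 12,011,280,000
volume = 132,300,000 + 208,300,000 + 97,540,000 + 285,900,000 = 724,040,000 m³
S = 12,011,280,000 / 724,040,000 = 16.5892 PSU

16.59 PSU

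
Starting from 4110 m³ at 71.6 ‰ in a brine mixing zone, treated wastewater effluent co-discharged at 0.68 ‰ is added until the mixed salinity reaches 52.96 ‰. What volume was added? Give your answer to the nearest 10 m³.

Salt balance: 4,110×71.6 + V×0.68 = (4,110+V)×52.96
294,276 + 0.68V = 217,665.6 + 52.96V
76,610.4 = 52.28V
V = 1,465.39 m³

1470 m³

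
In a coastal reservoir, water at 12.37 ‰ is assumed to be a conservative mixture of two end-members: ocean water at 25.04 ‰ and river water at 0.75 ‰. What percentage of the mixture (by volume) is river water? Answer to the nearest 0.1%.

Let f be the freshwater fraction. Salt balance per unit volume:
f×0.75 + (1−f)×25.04 = 12.37
f = (25.04 − 12.37) / (25.04 − 0.75) = 12.67/24.29 = 0.5216

52.2%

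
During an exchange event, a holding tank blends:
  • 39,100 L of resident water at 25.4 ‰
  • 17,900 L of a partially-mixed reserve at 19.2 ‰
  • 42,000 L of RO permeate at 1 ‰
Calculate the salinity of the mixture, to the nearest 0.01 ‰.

Mass of salt is conserved:
salt = 39,100×25.4 + 17,900×19.2 + 42,000×1 = 993,140 + 343,680 + 42,000 = 1,378,820
volume = 39,100 + 17,900 + 42,000 = 99,000 L
S = 1,378,820 / 99,000 = 13.9275 ‰

13.93 ‰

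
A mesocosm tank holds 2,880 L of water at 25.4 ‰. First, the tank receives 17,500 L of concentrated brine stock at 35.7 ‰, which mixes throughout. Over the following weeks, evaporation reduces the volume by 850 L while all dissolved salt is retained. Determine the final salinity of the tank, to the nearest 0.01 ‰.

After mixing: salt = 2,880×25.4 + 17,500×35.7 = 697,902; volume = 20,380 L
After evaporation: salt unchanged = 697,902; volume = 20,380 − 850 = 19,530 L
S = 697,902 / 19,530 = 35.7349 ‰

35.73 ‰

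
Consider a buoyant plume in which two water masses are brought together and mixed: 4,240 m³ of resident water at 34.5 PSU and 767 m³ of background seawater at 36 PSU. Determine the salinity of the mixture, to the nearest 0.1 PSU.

By conservation of dissolved salt,
salt = 4,240×34.5 + 767×36 = 146,280 + 27,612 = 173,892
volume = 4,240 + 767 = 5,007 m³
S = 173,892 / 5,007 = 34.73 PSU

34.7 PSU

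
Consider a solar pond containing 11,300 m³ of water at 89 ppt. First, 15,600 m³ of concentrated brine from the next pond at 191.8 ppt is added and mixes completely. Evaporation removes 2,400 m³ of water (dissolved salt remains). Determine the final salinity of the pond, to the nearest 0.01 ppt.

163.17 ppt

After mixing: salt = 11,300×89 + 15,600×191.8 = 3,997,780; volume = 26,900 m³
After evaporation: salt unchanged = 3,997,780; volume = 26,900 − 2,400 = 24,500 m³
S = 3,997,780 / 24,500 = 163.1747 ppt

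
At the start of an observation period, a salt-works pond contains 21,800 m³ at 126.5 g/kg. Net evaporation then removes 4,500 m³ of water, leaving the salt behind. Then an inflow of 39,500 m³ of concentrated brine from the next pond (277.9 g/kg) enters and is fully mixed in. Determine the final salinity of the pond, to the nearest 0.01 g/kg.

241.81 g/kg

After evaporation: salt = 21,800×126.5 = 2,757,700; volume = 21,800 − 4,500 = 17,300 m³
After mixing: salt = 2,757,700 + 39,500×277.9 = 13,734,750; volume = 17,300 + 39,500 = 56,800 m³
S = 13,734,750 / 56,800 = 241.809 g/kg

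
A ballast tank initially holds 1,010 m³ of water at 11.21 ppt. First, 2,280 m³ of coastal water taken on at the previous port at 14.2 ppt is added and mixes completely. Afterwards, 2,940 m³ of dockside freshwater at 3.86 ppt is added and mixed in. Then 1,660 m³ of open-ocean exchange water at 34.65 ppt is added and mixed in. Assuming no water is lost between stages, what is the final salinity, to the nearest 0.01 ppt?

14.27 ppt

Total salt / total volume:
Initial salt = 1,010×11.21 = 11,322.1
After stage 1: salt = 11,322.1 + 2,280×14.2 = 43,698.1; volume = 3,290 m³; S = 13.282 ppt
After stage 2: salt = 43,698.1 + 2,940×3.86 = 55,046.5; volume = 6,230 m³; S = 8.836 ppt
After stage 3: salt = 55,046.5 + 1,660×34.65 = 112,565.5; volume = 7,890 m³
S = 112,565.5 / 7,890 = 14.2669 ppt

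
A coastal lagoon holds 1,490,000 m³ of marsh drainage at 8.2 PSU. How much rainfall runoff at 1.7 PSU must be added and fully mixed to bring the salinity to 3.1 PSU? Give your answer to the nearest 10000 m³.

5430000 m³

Salt balance: 1,490,000×8.2 + V×1.7 = (1,490,000+V)×3.1
12,218,000 + 1.7V = 4,619,000 + 3.1V
7,599,000 = 1.4V
V = 5,427,857.14 m³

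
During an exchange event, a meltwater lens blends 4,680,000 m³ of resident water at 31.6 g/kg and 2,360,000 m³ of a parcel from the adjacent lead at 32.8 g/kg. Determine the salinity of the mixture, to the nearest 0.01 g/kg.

32.00 g/kg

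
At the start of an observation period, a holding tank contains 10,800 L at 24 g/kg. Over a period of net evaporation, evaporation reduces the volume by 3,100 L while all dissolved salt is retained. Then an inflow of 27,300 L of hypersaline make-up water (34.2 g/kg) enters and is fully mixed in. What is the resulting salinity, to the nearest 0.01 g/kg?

34.08 g/kg

After evaporation: salt = 10,800×24 = 259,200; volume = 10,800 − 3,100 = 7,700 L
After mixing: salt = 259,200 + 27,300×34.2 = 1,192,860; volume = 7,700 + 27,300 = 35,000 L
S = 1,192,860 / 35,000 = 34.0817 g/kg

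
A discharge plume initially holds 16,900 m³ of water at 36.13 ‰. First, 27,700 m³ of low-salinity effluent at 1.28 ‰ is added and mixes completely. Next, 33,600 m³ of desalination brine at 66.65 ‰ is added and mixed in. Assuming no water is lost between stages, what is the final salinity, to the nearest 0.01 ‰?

Conserving salt mass:
Initial salt = 16,900×36.13 = 610,597
After stage 1: salt = 610,597 + 27,700×1.28 = 646,053; volume = 44,600 m³; S = 14.485 ‰
After stage 2: salt = 646,053 + 33,600×66.65 = 2,885,493; volume = 78,200 m³
S = 2,885,493 / 78,200 = 36.8989 ‰

36.90 ‰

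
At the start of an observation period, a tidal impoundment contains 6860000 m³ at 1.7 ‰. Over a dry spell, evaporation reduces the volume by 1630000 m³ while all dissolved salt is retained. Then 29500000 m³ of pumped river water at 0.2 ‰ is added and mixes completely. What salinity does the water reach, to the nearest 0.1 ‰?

0.5 ‰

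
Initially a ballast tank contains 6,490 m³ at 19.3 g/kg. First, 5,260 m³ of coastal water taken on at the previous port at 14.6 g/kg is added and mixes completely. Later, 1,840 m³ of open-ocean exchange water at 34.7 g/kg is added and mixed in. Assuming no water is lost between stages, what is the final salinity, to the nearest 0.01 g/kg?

Conserving salt mass:
Initial salt = 6,490×19.3 = 125,257
After stage 1: salt = 125,257 + 5,260×14.6 = 202,053; volume = 11,750 m³; S = 17.196 g/kg
After stage 2: salt = 202,053 + 1,840×34.7 = 265,901; volume = 13,590 m³
S = 265,901 / 13,590 = 19.5659 g/kg

19.57 g/kg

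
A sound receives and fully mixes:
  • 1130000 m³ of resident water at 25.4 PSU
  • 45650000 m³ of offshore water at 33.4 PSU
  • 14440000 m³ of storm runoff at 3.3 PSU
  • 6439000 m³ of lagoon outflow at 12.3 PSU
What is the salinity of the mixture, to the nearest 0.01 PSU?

24.83 PSU

Weighted by volume,
salt = 1,130,000×25.4 + 45,650,000×33.4 + 14,440,000×3.3 + 6,439,000×12.3 = 28,702,000 + 1,524,710,000 + 47,652,000 + 79,199,700 = 1,680,263,700
volume = 1,130,000 + 45,650,000 + 14,440,000 + 6,439,000 = 67,659,000 m³
S = 1,680,263,700 / 67,659,000 = 24.8343 PSU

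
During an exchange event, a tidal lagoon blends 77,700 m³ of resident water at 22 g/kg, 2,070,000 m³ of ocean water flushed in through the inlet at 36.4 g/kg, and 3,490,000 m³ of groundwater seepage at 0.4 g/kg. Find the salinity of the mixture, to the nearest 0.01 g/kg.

13.92 g/kg

By conservation of dissolved salt,
salt = 77,700×22 + 2,070,000×36.4 + 3,490,000×0.4 = 1,709,400 + 75,348,000 + 1,396,000 = 78,453,400
volume = 77,700 + 2,070,000 + 3,490,000 = 5,637,700 m³
S = 78,453,400 / 5,637,700 = 13.9159 g/kg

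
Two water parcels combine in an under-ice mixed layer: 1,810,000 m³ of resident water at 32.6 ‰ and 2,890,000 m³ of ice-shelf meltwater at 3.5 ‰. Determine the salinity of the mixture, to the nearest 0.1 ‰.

14.7 ‰

Conserving salt mass:
salt = 1,810,000×32.6 + 2,890,000×3.5 = 59,006,000 + 10,115,000 = 69,121,000
volume = 1,810,000 + 2,890,000 = 4,700,000 m³
S = 69,121,000 / 4,700,000 = 14.707 ‰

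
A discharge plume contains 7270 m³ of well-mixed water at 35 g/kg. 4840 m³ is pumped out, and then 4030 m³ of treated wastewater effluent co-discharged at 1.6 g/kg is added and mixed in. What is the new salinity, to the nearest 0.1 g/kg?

Remaining after removal: 2,430 m³ at 35 g/kg (salt = 85,050)
After addition: salt = 85,050 + 4,030×1.6 = 91,498; volume = 6,460 m³
S = 91,498 / 6,460 = 14.1638 g/kg

14.2 g/kg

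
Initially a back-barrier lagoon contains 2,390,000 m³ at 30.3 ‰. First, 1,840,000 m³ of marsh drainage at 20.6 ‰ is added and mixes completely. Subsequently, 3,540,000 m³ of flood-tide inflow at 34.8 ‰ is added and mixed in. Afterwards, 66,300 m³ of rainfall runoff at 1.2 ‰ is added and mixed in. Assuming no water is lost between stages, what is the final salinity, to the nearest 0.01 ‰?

29.81 ‰

Conserving salt mass:
Initial salt = 2,390,000×30.3 = 72,417,000
After stage 1: salt = 72,417,000 + 1,840,000×20.6 = 110,321,000; volume = 4,230,000 m³; S = 26.081 ‰
After stage 2: salt = 110,321,000 + 3,540,000×34.8 = 233,513,000; volume = 7,770,000 m³; S = 30.053 ‰
After stage 3: salt = 233,513,000 + 66,300×1.2 = 233,592,560; volume = 7,836,300 m³
S = 233,592,560 / 7,836,300 = 29.809 ‰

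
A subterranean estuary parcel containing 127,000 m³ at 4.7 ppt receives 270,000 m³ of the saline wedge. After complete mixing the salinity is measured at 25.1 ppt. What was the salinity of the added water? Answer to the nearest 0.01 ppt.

34.70 ppt

Salt balance: 127,000×4.7 + 270,000×S = 397,000×25.1
596,900 + 270,000·S = 9,964,700
S = (9,964,700 − 596,900) / 270,000 = 34.6956 ppt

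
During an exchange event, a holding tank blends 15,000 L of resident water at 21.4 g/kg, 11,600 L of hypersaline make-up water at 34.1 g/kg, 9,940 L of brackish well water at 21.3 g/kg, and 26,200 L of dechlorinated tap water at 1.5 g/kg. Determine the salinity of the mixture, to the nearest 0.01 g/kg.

15.42 g/kg

Mass of salt is conserved:
salt = 15,000×21.4 + 11,600×34.1 + 9,940×21.3 + 26,200×1.5 = 321,000 + 395,560 + 211,722 + 39,300 = 967,582
volume = 15,000 + 11,600 + 9,940 + 26,200 = 62,740 L
S = 967,582 / 62,740 = 15.4221 g/kg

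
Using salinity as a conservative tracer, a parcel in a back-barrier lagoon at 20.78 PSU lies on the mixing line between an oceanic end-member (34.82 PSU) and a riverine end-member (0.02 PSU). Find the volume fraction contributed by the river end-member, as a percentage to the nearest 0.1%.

40.3%

Let f be the freshwater fraction. Salt balance per unit volume:
f×0.02 + (1−f)×34.82 = 20.78
f = (34.82 − 20.78) / (34.82 − 0.02) = 14.04/34.8 = 0.4034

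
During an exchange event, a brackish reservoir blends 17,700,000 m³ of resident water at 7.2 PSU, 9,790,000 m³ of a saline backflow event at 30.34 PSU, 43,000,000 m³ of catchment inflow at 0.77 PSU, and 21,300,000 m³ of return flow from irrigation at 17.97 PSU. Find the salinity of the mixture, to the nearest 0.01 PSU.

By conservation of dissolved salt,
salt = 17,700,000×7.2 + 9,790,000×30.34 + 43,000,000×0.77 + 21,300,000×17.97 = 127,440,000 + 297,028,600 + 33,110,000 + 382,761,000 = 840,339,600
volume = 17,700,000 + 9,790,000 + 43,000,000 + 21,300,000 = 91,790,000 m³
S = 840,339,600 / 91,790,000 = 9.155 PSU

9.16 PSU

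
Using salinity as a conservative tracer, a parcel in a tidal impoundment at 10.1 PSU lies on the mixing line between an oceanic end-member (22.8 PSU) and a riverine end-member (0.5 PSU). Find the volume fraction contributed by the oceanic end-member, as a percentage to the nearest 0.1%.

Let g be the oceanic fraction. Salt balance per unit volume:
g×22.8 + (1−g)×0.5 = 10.1
g = (10.1 − 0.5) / (22.8 − 0.5) = 9.6/22.3 = 0.4305

43.0%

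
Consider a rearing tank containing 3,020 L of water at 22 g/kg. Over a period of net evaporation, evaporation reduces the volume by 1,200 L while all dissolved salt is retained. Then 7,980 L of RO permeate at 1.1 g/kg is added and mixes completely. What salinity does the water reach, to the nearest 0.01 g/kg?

7.68 g/kg

After evaporation: salt = 3,020×22 = 66,440; volume = 3,020 − 1,200 = 1,820 L
After mixing: salt = 66,440 + 7,980×1.1 = 75,218; volume = 1,820 + 7,980 = 9,800 L
S = 75,218 / 9,800 = 7.6753 g/kg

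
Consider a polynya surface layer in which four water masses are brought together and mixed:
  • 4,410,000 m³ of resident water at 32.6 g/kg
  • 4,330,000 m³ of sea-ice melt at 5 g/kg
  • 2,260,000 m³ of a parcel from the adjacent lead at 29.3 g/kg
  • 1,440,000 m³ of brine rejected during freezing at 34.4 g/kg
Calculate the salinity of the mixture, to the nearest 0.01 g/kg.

22.60 g/kg

Total salt / total volume:
salt = 4,410,000×32.6 + 4,330,000×5 + 2,260,000×29.3 + 1,440,000×34.4 = 143,766,000 + 21,650,000 + 66,218,000 + 49,536,000 = 281,170,000
volume = 4,410,000 + 4,330,000 + 2,260,000 + 1,440,000 = 12,440,000 m³
S = 281,170,000 / 12,440,000 = 22.6021 g/kg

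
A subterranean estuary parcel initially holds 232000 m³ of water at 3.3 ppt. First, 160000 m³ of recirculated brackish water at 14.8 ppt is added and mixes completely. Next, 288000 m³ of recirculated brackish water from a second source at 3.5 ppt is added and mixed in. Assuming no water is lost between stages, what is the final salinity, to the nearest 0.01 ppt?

6.09 ppt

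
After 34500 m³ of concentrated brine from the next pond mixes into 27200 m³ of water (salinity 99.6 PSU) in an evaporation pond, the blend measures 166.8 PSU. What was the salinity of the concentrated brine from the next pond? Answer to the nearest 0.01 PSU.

219.78 PSU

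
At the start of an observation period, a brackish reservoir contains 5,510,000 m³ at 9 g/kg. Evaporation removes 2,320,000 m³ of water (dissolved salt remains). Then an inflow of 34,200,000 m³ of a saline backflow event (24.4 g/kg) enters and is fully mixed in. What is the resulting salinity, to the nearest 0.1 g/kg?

23.6 g/kg

After evaporation: salt = 5,510,000×9 = 49,590,000; volume = 5,510,000 − 2,320,000 = 3,190,000 m³
After mixing: salt = 49,590,000 + 34,200,000×24.4 = 884,070,000; volume = 3,190,000 + 34,200,000 = 37,390,000 m³
S = 884,070,000 / 37,390,000 = 23.6446 g/kg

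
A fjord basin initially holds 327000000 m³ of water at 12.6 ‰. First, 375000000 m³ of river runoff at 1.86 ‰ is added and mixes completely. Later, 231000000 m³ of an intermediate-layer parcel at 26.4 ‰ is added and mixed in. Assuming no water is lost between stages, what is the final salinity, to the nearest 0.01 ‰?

11.70 ‰

Total salt / total volume:
Initial salt = 327,000,000×12.6 = 4,120,200,000
After stage 1: salt = 4,120,200,000 + 375,000,000×1.86 = 4,817,700,000; volume = 702,000,000 m³; S = 6.863 ‰
After stage 2: salt = 4,817,700,000 + 231,000,000×26.4 = 10,916,100,000; volume = 933,000,000 m³
S = 10,916,100,000 / 933,000,000 = 11.7 ‰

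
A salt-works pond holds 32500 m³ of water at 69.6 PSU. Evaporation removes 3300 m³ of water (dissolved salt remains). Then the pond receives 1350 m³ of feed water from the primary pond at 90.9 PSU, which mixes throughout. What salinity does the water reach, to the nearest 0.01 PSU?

78.06 PSU

After evaporation: salt = 32,500×69.6 = 2,262,000; volume = 32,500 − 3,300 = 29,200 m³
After mixing: salt = 2,262,000 + 1,350×90.9 = 2,384,715; volume = 29,200 + 1,350 = 30,550 m³
S = 2,384,715 / 30,550 = 78.0594 PSU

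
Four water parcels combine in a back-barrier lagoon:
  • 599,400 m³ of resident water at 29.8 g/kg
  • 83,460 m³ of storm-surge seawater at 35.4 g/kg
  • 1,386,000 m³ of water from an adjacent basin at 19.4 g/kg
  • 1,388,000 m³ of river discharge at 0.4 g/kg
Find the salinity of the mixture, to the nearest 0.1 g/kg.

14.0 g/kg

By conservation of dissolved salt,
salt = 599,400×29.8 + 83,460×35.4 + 1,386,000×19.4 + 1,388,000×0.4 = 17,862,120 + 2,954,484 + 26,888,400 + 555,200 = 48,260,204
volume = 599,400 + 83,460 + 1,386,000 + 1,388,000 = 3,456,860 m³
S = 48,260,204 / 3,456,860 = 13.961 g/kg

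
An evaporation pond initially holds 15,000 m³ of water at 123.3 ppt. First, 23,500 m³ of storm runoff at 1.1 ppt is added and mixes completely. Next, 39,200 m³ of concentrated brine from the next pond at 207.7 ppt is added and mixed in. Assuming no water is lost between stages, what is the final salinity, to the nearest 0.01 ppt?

Weighted by volume,
Initial salt = 15,000×123.3 = 1,849,500
After stage 1: salt = 1,849,500 + 23,500×1.1 = 1,875,350; volume = 38,500 m³; S = 48.71 ppt
After stage 2: salt = 1,875,350 + 39,200×207.7 = 10,017,190; volume = 77,700 m³
S = 10,017,190 / 77,700 = 128.9214 ppt

128.92 ppt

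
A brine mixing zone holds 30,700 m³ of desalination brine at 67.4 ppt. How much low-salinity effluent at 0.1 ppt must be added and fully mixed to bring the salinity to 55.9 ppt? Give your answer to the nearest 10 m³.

Salt balance: 30,700×67.4 + V×0.1 = (30,700+V)×55.9
2,069,180 + 0.1V = 1,716,130 + 55.9V
353,050 = 55.8V
V = 6,327.06 m³

6330 m³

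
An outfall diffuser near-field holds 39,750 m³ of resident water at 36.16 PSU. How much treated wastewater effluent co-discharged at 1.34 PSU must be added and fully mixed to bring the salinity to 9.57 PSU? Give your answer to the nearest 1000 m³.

128000 m³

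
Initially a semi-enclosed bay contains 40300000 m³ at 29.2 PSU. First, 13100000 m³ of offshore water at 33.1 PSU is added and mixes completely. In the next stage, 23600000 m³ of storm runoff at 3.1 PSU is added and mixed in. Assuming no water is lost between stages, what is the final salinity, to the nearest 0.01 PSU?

21.86 PSU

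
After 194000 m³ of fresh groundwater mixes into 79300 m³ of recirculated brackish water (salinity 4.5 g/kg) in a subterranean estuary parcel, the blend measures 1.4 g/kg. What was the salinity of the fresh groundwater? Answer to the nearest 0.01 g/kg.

Salt balance: 79,300×4.5 + 194,000×S = 273,300×1.4
356,850 + 194,000·S = 382,620
S = (382,620 − 356,850) / 194,000 = 0.1328 g/kg

0.13 g/kg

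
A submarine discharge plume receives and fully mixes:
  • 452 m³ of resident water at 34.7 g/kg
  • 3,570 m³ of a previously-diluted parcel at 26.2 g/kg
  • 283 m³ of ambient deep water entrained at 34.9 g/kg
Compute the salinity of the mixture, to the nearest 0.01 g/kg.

27.66 g/kg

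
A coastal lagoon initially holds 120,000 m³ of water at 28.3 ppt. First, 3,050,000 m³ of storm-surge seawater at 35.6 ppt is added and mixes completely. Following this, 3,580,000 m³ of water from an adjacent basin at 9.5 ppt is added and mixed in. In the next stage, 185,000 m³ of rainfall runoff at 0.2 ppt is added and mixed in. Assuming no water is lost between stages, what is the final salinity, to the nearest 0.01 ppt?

Salt balance:
Initial salt = 120,000×28.3 = 3,396,000
After stage 1: salt = 3,396,000 + 3,050,000×35.6 = 111,976,000; volume = 3,170,000 m³; S = 35.324 ppt
After stage 2: salt = 111,976,000 + 3,580,000×9.5 = 145,986,000; volume = 6,750,000 m³; S = 21.628 ppt
After stage 3: salt = 145,986,000 + 185,000×0.2 = 146,023,000; volume = 6,935,000 m³
S = 146,023,000 / 6,935,000 = 21.0559 ppt

21.06 ppt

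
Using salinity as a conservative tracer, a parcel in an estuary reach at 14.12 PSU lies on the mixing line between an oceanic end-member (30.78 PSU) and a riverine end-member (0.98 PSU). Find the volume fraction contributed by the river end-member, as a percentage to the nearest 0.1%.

Let f be the freshwater fraction. Salt balance per unit volume:
f×0.98 + (1−f)×30.78 = 14.12
f = (30.78 − 14.12) / (30.78 − 0.98) = 16.66/29.8 = 0.5591

55.9%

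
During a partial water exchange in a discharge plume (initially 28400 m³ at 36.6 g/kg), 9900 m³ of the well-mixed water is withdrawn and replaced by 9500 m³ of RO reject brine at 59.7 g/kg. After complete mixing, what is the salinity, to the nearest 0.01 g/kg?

Remaining after removal: 18,500 m³ at 36.6 g/kg (salt = 677,100)
After addition: salt = 677,100 + 9,500×59.7 = 1,244,250; volume = 28,000 m³
S = 1,244,250 / 28,000 = 44.4375 g/kg

44.44 g/kg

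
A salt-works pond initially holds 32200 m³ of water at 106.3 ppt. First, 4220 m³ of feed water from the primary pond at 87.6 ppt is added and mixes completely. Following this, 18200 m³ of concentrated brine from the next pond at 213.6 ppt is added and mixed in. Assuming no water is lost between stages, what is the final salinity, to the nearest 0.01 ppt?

By conservation of dissolved salt,
Initial salt = 32,200×106.3 = 3,422,860
After stage 1: salt = 3,422,860 + 4,220×87.6 = 3,792,532; volume = 36,420 m³; S = 104.133 ppt
After stage 2: salt = 3,792,532 + 18,200×213.6 = 7,680,052; volume = 54,620 m³
S = 7,680,052 / 54,620 = 140.6088 ppt

140.61 ppt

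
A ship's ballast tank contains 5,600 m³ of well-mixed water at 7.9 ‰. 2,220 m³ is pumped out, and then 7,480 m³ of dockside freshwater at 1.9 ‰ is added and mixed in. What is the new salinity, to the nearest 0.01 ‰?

3.77 ‰

Remaining after removal: 3,380 m³ at 7.9 ‰ (salt = 26,702)
After addition: salt = 26,702 + 7,480×1.9 = 40,914; volume = 10,860 m³
S = 40,914 / 10,860 = 3.7674 ‰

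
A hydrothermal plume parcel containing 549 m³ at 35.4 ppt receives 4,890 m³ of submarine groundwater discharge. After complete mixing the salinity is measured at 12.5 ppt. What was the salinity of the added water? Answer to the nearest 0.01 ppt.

9.93 ppt

Salt balance: 549×35.4 + 4,890×S = 5,439×12.5
19,434.6 + 4,890·S = 67,987.5
S = (67,987.5 − 19,434.6) / 4,890 = 9.929 ppt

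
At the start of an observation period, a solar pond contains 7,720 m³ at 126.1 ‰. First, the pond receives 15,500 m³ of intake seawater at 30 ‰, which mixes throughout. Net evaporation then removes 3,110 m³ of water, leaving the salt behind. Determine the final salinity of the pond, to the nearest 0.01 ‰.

After mixing: salt = 7,720×126.1 + 15,500×30 = 1,438,492; volume = 23,220 m³
After evaporation: salt unchanged = 1,438,492; volume = 23,220 − 3,110 = 20,110 m³
S = 1,438,492 / 20,110 = 71.5312 ‰

71.53 ‰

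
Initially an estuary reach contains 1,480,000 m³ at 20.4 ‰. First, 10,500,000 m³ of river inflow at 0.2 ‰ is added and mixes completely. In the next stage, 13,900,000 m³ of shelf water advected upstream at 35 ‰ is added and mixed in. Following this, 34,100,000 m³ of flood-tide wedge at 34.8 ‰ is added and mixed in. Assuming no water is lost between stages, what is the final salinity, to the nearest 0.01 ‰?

Total salt / total volume:
Initial salt = 1,480,000×20.4 = 30,192,000
After stage 1: salt = 30,192,000 + 10,500,000×0.2 = 32,292,000; volume = 11,980,000 m³; S = 2.695 ‰
After stage 2: salt = 32,292,000 + 13,900,000×35 = 518,792,000; volume = 25,880,000 m³; S = 20.046 ‰
After stage 3: salt = 518,792,000 + 34,100,000×34.8 = 1,705,472,000; volume = 59,980,000 m³
S = 1,705,472,000 / 59,980,000 = 28.434 ‰

28.43 ‰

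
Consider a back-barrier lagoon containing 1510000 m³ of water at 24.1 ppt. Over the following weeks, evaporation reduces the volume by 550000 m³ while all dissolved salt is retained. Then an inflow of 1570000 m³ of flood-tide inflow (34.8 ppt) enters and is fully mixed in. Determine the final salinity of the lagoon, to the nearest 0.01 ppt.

After evaporation: salt = 1,510,000×24.1 = 36,391,000; volume = 1,510,000 − 550,000 = 960,000 m³
After mixing: salt = 36,391,000 + 1,570,000×34.8 = 91,027,000; volume = 960,000 + 1,570,000 = 2,530,000 m³
S = 91,027,000 / 2,530,000 = 35.9791 ppt

35.98 ppt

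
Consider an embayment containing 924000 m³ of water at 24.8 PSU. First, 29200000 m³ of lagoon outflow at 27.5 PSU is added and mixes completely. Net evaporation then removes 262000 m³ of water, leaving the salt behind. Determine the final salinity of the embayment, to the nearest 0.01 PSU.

27.66 PSU

After mixing: salt = 924,000×24.8 + 29,200,000×27.5 = 825,915,200; volume = 30,124,000 m³
After evaporation: salt unchanged = 825,915,200; volume = 30,124,000 − 262,000 = 29,862,000 m³
S = 825,915,200 / 29,862,000 = 27.6577 PSU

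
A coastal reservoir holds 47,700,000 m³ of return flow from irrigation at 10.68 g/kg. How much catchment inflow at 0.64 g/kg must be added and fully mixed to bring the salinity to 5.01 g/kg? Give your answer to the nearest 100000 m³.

61900000 m³

Salt balance: 47,700,000×10.68 + V×0.64 = (47,700,000+V)×5.01
509,436,000 + 0.64V = 238,977,000 + 5.01V
270,459,000 = 4.37V
V = 61,889,931.35 m³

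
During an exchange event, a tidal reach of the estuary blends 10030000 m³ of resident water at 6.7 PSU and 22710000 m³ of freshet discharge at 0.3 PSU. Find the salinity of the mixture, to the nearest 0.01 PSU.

Conserving salt mass:
salt = 10,030,000×6.7 + 22,710,000×0.3 = 67,201,000 + 6,813,000 = 74,014,000
volume = 10,030,000 + 22,710,000 = 32,740,000 m³
S = 74,014,000 / 32,740,000 = 2.2607 PSU

2.26 PSU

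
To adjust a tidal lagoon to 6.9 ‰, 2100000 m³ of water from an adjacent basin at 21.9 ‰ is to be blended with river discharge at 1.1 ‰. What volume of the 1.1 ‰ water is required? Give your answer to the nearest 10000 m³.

5430000 m³

Salt balance: 2,100,000×21.9 + V×1.1 = (2,100,000+V)×6.9
45,990,000 + 1.1V = 14,490,000 + 6.9V
31,500,000 = 5.8V
V = 5,431,034.48 m³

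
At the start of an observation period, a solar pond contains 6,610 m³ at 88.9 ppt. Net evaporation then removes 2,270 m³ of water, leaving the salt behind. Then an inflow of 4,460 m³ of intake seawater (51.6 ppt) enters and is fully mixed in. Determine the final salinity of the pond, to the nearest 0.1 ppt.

92.9 ppt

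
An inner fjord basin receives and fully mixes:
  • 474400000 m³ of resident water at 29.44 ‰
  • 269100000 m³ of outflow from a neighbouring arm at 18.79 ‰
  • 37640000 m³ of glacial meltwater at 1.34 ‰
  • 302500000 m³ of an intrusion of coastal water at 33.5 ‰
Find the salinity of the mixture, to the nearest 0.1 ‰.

27.0 ‰

By conservation of dissolved salt,
salt = 474,400,000×29.44 + 269,100,000×18.79 + 37,640,000×1.34 + 302,500,000×33.5 = 13,966,336,000 + 5,056,389,000 + 50,437,600 + 10,133,750,000 = 29,206,912,600
volume = 474,400,000 + 269,100,000 + 37,640,000 + 302,500,000 = 1,083,640,000 m³
S = 29,206,912,600 / 1,083,640,000 = 26.953 ‰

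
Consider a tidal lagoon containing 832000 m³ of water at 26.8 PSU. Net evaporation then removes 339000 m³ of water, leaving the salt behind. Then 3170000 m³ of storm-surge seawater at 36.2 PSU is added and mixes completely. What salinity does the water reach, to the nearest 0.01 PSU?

After evaporation: salt = 832,000×26.8 = 22,297,600; volume = 832,000 − 339,000 = 493,000 m³
After mixing: salt = 22,297,600 + 3,170,000×36.2 = 137,051,600; volume = 493,000 + 3,170,000 = 3,663,000 m³
S = 137,051,600 / 3,663,000 = 37.4151 PSU

37.42 PSU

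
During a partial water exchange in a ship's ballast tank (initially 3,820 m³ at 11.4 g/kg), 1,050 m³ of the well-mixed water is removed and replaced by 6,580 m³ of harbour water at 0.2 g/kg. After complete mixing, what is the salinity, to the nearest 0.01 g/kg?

Remaining after removal: 2,770 m³ at 11.4 g/kg (salt = 31,578)
After addition: salt = 31,578 + 6,580×0.2 = 32,894; volume = 9,350 m³
S = 32,894 / 9,350 = 3.5181 g/kg

3.52 g/kg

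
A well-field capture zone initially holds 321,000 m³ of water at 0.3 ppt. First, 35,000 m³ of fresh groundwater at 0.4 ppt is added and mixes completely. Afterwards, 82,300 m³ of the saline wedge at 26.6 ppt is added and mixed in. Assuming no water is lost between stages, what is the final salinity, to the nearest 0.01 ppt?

Conserving salt mass:
Initial salt = 321,000×0.3 = 96,300
After stage 1: salt = 96,300 + 35,000×0.4 = 110,300; volume = 356,000 m³; S = 0.31 ppt
After stage 2: salt = 110,300 + 82,300×26.6 = 2,299,480; volume = 438,300 m³
S = 2,299,480 / 438,300 = 5.2464 ppt

5.25 ppt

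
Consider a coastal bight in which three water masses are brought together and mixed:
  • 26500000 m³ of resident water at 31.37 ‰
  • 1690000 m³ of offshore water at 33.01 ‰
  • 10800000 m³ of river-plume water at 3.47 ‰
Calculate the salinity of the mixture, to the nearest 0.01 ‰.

Weighted by volume,
salt = 26,500,000×31.37 + 1,690,000×33.01 + 10,800,000×3.47 = 831,305,000 + 55,786,900 + 37,476,000 = 924,567,900
volume = 26,500,000 + 1,690,000 + 10,800,000 = 38,990,000 m³
S = 924,567,900 / 38,990,000 = 23.7129 ‰

23.71 ‰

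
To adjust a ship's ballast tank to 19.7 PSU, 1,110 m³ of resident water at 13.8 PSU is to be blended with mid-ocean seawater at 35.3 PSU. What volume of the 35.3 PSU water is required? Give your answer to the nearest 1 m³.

420 m³

Salt balance: 1,110×13.8 + V×35.3 = (1,110+V)×19.7
15,318 + 35.3V = 21,867 + 19.7V
6,549 = 15.6V
V = 419.81 m³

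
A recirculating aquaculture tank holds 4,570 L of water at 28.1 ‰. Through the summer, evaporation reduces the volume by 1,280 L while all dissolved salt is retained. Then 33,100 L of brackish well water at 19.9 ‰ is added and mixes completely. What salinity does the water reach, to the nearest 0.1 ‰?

After evaporation: salt = 4,570×28.1 = 128,417; volume = 4,570 − 1,280 = 3,290 L
After mixing: salt = 128,417 + 33,100×19.9 = 787,107; volume = 3,290 + 33,100 = 36,390 L
S = 787,107 / 36,390 = 21.6298 ‰

21.6 ‰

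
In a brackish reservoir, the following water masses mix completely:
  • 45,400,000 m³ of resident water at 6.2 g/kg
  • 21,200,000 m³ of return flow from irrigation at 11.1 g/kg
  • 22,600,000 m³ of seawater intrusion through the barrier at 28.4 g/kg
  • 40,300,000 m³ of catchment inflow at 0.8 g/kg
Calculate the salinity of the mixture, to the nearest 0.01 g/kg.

9.20 g/kg

Total salt / total volume:
salt = 45,400,000×6.2 + 21,200,000×11.1 + 22,600,000×28.4 + 40,300,000×0.8 = 281,480,000 + 235,320,000 + 641,840,000 + 32,240,000 = 1,190,880,000
volume = 45,400,000 + 21,200,000 + 22,600,000 + 40,300,000 = 129,500,000 m³
S = 1,190,880,000 / 129,500,000 = 9.196 g/kg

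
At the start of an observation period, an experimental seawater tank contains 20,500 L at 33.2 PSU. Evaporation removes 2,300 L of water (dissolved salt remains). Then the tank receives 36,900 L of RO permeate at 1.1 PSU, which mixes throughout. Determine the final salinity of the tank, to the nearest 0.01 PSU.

13.09 PSU

After evaporation: salt = 20,500×33.2 = 680,600; volume = 20,500 − 2,300 = 18,200 L
After mixing: salt = 680,600 + 36,900×1.1 = 721,190; volume = 18,200 + 36,900 = 55,100 L
S = 721,190 / 55,100 = 13.0887 PSU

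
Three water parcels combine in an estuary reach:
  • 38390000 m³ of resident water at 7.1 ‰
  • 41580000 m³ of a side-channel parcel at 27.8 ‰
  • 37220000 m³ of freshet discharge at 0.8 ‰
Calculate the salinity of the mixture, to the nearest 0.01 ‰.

Salt balance:
salt = 38,390,000×7.1 + 41,580,000×27.8 + 37,220,000×0.8 = 272,569,000 + 1,155,924,000 + 29,776,000 = 1,458,269,000
volume = 38,390,000 + 41,580,000 + 37,220,000 = 117,190,000 m³
S = 1,458,269,000 / 117,190,000 = 12.4436 ‰

12.44 ‰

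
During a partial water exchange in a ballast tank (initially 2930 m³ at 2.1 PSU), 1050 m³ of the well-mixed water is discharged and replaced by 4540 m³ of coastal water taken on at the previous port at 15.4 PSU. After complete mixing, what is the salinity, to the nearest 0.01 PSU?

11.51 PSU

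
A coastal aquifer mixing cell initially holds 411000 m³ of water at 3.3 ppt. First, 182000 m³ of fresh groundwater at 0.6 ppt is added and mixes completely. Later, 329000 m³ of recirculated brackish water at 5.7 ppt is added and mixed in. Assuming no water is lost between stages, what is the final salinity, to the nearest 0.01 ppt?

By conservation of dissolved salt,
Initial salt = 411,000×3.3 = 1,356,300
After stage 1: salt = 1,356,300 + 182,000×0.6 = 1,465,500; volume = 593,000 m³; S = 2.471 ppt
After stage 2: salt = 1,465,500 + 329,000×5.7 = 3,340,800; volume = 922,000 m³
S = 3,340,800 / 922,000 = 3.6234 ppt

3.62 ppt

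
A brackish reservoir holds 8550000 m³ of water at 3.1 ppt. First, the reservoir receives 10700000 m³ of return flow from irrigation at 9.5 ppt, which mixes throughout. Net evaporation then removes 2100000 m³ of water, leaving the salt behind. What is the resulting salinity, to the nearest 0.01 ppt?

7.47 ppt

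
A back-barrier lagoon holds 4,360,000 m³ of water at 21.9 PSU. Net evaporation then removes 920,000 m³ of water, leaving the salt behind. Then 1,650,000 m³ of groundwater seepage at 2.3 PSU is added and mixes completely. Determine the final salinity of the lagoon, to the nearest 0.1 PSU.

19.5 PSU

After evaporation: salt = 4,360,000×21.9 = 95,484,000; volume = 4,360,000 − 920,000 = 3,440,000 m³
After mixing: salt = 95,484,000 + 1,650,000×2.3 = 99,279,000; volume = 3,440,000 + 1,650,000 = 5,090,000 m³
S = 99,279,000 / 5,090,000 = 19.5047 PSU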